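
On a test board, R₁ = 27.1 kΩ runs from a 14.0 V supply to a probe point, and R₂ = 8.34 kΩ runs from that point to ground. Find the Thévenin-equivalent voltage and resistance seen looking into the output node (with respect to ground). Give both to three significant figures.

V_th is the open-circuit tap voltage: 14.0 × 8.34/(27.1 + 8.34) = 3.29 V.
With the supply zeroed, R₁ and R₂ appear in parallel from the tap: R_th = R₁‖R₂ = (27.1 × 8.34)/35.44 = 6.38 kΩ.

V_th = 3.29 V, R_th = 6.38 kΩ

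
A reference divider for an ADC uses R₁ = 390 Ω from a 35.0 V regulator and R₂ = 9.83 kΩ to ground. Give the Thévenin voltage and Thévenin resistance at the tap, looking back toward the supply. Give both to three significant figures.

V_th = 33.7 V, R_th = 375 Ω

V_th is the open-circuit tap voltage: 35.0 × 9830/(390 + 9830) = 33.7 V.
With the supply zeroed, R₁ and R₂ appear in parallel from the tap: R_th = R₁‖R₂ = (390 × 9830)/10220 = 375 Ω.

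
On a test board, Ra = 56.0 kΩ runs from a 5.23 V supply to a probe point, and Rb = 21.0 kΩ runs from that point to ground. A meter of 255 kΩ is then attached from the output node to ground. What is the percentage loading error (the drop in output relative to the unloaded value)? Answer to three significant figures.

5.65 %

The divider's output (Thévenin) resistance is Ra‖Rb = 15.27 kΩ.
Fractional drop under load = R_th/(R_th + R_L) = 15.27 / (15.27 + 255) = 0.05651.
So the output falls by 5.65 %.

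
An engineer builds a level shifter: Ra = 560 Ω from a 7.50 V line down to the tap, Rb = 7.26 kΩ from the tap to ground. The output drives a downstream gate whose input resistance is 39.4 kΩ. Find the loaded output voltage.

V_out ≈ 6.87 V

The load sits in parallel with Rb: Rb‖R_L = (7260 × 39400) / (7260 + 39400) = 6130 Ω.
V_out = 7.50 × 6130 / (560 + 6130) = 7.50 × 6130/6690 = 6.87 V.
(Unloaded it would have been 6.96 V.)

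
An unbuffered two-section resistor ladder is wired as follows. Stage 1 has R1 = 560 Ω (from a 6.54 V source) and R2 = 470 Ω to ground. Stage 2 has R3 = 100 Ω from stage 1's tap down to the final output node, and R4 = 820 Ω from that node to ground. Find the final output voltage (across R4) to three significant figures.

Stage 2 presents R3+R4 = 920.0 Ω as a load on stage 1's tap.
Stage 1's lower leg becomes R2‖(R3+R4) = 311.1 Ω, so V_mid = 6.54 × 311.1/871.1 = 2.336 V.
Stage 2 is itself unloaded: V_out = V_mid × R4/(R3+R4) = 2.336 × 820/920.0 = 2.08 V.

V_out ≈ 2.08 V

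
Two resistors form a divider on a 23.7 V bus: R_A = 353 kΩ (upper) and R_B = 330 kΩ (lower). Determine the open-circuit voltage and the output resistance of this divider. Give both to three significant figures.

V_th is the open-circuit tap voltage: 23.7 × 330/(353 + 330) = 11.5 V.
With the supply zeroed, R_A and R_B appear in parallel from the tap: R_th = R_A‖R_B = (353 × 330)/683.0 = 171 kΩ.

V_th = 11.5 V, R_th = 171 kΩ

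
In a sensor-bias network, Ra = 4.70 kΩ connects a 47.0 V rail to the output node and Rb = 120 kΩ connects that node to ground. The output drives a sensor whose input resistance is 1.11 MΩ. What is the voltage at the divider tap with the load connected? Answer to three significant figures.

The load sits in parallel with Rb: Rb‖R_L = (120 × 1110) / (120 + 1110) = 108.3 kΩ.
V_out = 47.0 × 108.3 / (4.70 + 108.3) = 47.0 × 108.3/113.0 = 45.0 V.
(Unloaded it would have been 45.2 V.)

V_out ≈ 45.0 V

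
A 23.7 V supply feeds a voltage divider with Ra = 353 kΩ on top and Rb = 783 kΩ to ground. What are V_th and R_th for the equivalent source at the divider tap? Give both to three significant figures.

V_th is the open-circuit tap voltage: 23.7 × 783/(353 + 783) = 16.3 V.
With the supply zeroed, Ra and Rb appear in parallel from the tap: R_th = Ra‖Rb = (353 × 783)/1136 = 243 kΩ.

V_th = 16.3 V, R_th = 243 kΩ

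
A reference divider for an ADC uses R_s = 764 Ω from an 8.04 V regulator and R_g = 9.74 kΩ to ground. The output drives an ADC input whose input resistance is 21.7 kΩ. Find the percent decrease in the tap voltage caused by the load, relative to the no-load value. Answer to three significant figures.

3.16 %

The divider's output (Thévenin) resistance is R_s‖R_g = 708.4 Ω.
Fractional drop under load = R_th/(R_th + R_L) = 708.4 / (708.4 + 21700) = 0.03161.
So the output falls by 3.16 %.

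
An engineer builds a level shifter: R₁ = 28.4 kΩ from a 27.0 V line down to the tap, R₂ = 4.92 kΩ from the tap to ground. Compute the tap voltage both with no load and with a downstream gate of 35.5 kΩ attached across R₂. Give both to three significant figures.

Unloaded: 3.99 V; loaded: 3.57 V

Open-circuit: V = 27.0 × 4.92/(28.4 + 4.92) = 3.99 V.
With the load, R₂ becomes R₂‖R_L = 4.321 kΩ, so V = 27.0 × 4.321/32.72 = 3.57 V.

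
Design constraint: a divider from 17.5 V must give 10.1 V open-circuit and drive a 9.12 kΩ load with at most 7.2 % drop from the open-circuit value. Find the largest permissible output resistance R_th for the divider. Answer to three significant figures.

R_th ≤ 708 Ω

Loading drop = R_th/(R_th + R_L) ≤ 0.0720, so R_th ≤ R_L · ε/(1−ε) = 9.12 kΩ × 0.0720/0.9280 = 708 Ω.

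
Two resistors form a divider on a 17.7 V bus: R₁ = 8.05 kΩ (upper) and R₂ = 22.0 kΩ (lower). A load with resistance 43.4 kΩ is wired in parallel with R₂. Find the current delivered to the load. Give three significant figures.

I_L ≈ 0.263 mA

R₂‖R_L = 14.60 kΩ; V_out = 17.7 × 14.60/22.65 = 11.41 V.
I_L = V_out / R_L = 11.41 / 43.4 kΩ = 0.263 mA.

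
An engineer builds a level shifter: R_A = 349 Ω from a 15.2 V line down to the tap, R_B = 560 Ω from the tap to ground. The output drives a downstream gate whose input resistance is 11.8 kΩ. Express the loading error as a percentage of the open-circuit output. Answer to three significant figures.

1.79 %

The divider's output (Thévenin) resistance is R_A‖R_B = 215.0 Ω.
Fractional drop under load = R_th/(R_th + R_L) = 215.0 / (215.0 + 11800) = 0.01789.
So the output falls by 1.79 %.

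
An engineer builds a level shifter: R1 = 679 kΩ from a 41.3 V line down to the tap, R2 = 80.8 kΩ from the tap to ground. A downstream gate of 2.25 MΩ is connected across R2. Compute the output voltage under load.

The load sits in parallel with R2: R2‖R_L = (80.8 × 2250) / (80.8 + 2250) = 78.00 kΩ.
V_out = 41.3 × 78.00 / (679 + 78.00) = 41.3 × 78.00/757.0 = 4.26 V.

V_out ≈ 4.26 V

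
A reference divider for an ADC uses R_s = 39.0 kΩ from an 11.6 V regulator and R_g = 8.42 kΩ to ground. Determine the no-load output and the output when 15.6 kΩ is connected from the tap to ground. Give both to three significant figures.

Open-circuit: V = 11.6 × 8.42/(39.0 + 8.42) = 2.06 V.
With the load, R_g becomes R_g‖R_L = 5.468 kΩ, so V = 11.6 × 5.468/44.47 = 1.43 V.

Unloaded: 2.06 V; loaded: 1.43 V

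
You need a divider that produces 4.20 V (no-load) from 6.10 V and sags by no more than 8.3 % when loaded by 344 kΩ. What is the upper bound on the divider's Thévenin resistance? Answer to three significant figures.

R_th ≤ 31.1 kΩ

Loading drop = R_th/(R_th + R_L) ≤ 0.0830, so R_th ≤ R_L · ε/(1−ε) = 344 kΩ × 0.0830/0.9170 = 31.1 kΩ.
(Any R1, R2 with R2/(R1+R2) = 0.689 and R1‖R2 ≤ 31.1 kΩ will meet the spec.)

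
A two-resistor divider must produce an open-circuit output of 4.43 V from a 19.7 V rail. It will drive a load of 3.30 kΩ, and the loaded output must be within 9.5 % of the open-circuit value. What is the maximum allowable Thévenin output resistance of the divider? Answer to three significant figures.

Loading drop = R_th/(R_th + R_L) ≤ 0.0950, so R_th ≤ R_L · ε/(1−ε) = 3.30 kΩ × 0.0950/0.9050 = 346 Ω.

R_th ≤ 346 Ω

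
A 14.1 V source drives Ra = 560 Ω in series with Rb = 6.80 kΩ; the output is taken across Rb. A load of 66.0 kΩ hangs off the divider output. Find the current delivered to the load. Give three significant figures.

Rb‖R_L = 6165 Ω; V_out = 14.1 × 6165/6725 = 12.93 V.
I_L = V_out / R_L = 12.93 / 66.0 kΩ = 0.196 mA.

I_L ≈ 0.196 mA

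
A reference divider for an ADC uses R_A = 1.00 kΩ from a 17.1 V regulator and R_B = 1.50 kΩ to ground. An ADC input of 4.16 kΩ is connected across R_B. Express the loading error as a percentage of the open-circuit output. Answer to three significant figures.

Unloaded V = 17.1 × 1.50/2.500 = 10.260 V.
Loaded: R_B‖R_L = 1.102 kΩ, giving V = 17.1 × 1.102/2.102 = 8.9667 V.
Drop = (10.260 − 8.9667) / 10.260 = 12.6 %.

12.6 %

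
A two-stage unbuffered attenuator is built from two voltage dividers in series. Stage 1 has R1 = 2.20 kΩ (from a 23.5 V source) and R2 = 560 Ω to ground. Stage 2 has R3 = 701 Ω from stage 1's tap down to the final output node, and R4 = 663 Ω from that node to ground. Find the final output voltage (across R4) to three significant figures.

Stage 2 presents R3+R4 = 1364 Ω as a load on stage 1's tap.
Stage 1's lower leg becomes R2‖(R3+R4) = 397.0 Ω, so V_mid = 23.5 × 397.0/2597 = 3.592 V.
Stage 2 is itself unloaded: V_out = V_mid × R4/(R3+R4) = 3.592 × 663/1364 = 1.75 V.

V_out ≈ 1.75 V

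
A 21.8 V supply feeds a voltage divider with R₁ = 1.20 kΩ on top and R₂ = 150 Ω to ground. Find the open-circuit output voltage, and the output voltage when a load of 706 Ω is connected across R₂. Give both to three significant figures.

Unloaded: 2.42 V; loaded: 2.04 V

Open-circuit: V = 21.8 × 150/(1200 + 150) = 2.42 V.
With the load, R₂ becomes R₂‖R_L = 123.7 Ω, so V = 21.8 × 123.7/1324 = 2.04 V.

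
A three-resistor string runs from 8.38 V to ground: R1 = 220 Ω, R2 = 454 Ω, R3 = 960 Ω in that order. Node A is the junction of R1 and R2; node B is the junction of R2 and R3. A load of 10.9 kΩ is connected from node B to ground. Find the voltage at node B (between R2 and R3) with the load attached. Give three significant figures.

At node B, R3 is in parallel with the load: R3‖R_L = 882.3 Ω.
Below node A the resistance is R2 + (R3‖R_L) = 1336 Ω, so V_A = 8.38 × 1336/1556 = 7.195 V.
Then V_B = V_A × (R3‖R_L)/(R2 + R3‖R_L) = 7.195 × 882.3/1336 = 4.75 V.

V ≈ 4.75 V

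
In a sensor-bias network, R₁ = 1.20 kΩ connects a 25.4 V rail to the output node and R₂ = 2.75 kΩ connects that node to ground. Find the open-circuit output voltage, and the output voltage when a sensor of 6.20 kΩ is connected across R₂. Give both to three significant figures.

Unloaded: 17.7 V; loaded: 15.6 V

Open-circuit: V = 25.4 × 2.75/(1.20 + 2.75) = 17.7 V.
With the load, R₂ becomes R₂‖R_L = 1.905 kΩ, so V = 25.4 × 1.905/3.105 = 15.6 V.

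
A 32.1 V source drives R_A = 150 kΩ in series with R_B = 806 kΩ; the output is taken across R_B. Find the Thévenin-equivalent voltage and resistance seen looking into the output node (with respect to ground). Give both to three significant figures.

V_th is the open-circuit tap voltage: 32.1 × 806/(150 + 806) = 27.1 V.
With the supply zeroed, R_A and R_B appear in parallel from the tap: R_th = R_A‖R_B = (150 × 806)/956.0 = 126 kΩ.

V_th = 27.1 V, R_th = 126 kΩ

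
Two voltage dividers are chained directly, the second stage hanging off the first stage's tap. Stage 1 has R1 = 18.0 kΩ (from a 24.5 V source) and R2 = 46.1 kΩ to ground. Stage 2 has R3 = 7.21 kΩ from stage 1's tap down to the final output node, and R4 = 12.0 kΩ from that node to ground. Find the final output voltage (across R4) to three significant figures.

Stage 2 presents R3+R4 = 19.21 kΩ as a load on stage 1's tap.
Stage 1's lower leg becomes R2‖(R3+R4) = 13.56 kΩ, so V_mid = 24.5 × 13.56/31.56 = 10.53 V.
Stage 2 is itself unloaded: V_out = V_mid × R4/(R3+R4) = 10.53 × 12.0/19.21 = 6.58 V.

V_out ≈ 6.58 V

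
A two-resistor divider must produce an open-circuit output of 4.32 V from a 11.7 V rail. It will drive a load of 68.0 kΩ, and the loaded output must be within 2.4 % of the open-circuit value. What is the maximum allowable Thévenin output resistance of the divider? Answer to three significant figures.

Loading drop = R_th/(R_th + R_L) ≤ 0.0240, so R_th ≤ R_L · ε/(1−ε) = 68.0 kΩ × 0.0240/0.9760 = 1.67 kΩ.

R_th ≤ 1.67 kΩ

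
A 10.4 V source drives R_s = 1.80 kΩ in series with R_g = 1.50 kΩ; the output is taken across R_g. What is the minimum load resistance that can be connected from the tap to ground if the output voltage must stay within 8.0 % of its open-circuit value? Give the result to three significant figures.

Output resistance R_th = R_s‖R_g = (1800 × 1500)/3300 = 818.2 Ω.
The fractional drop is R_th/(R_th + R_L); requiring this ≤ 0.0800 gives R_L ≥ R_th(1/0.0800 − 1) = 818.2 × 11.50 = 9.41 kΩ.

R_L(min) ≈ 9.41 kΩ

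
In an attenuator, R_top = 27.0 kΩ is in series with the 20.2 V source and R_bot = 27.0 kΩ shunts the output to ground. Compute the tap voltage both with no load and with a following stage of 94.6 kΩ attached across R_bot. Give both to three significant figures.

Unloaded: 10.1 V; loaded: 8.84 V

Open-circuit: V = 20.2 × 27.0/(27.0 + 27.0) = 10.1 V.
With the load, R_bot becomes R_bot‖R_L = 21.00 kΩ, so V = 20.2 × 21.00/48.00 = 8.84 V.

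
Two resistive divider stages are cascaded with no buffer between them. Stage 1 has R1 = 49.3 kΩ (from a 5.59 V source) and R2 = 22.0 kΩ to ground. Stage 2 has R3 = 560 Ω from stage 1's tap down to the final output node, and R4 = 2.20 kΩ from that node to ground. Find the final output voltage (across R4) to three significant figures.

V_out ≈ 0.211 V

Stage 2 presents R3+R4 = 2760 Ω as a load on stage 1's tap.
Stage 1's lower leg becomes R2‖(R3+R4) = 2452 Ω, so V_mid = 5.59 × 2452/51750 = 0.2649 V.
Stage 2 is itself unloaded: V_out = V_mid × R4/(R3+R4) = 0.2649 × 2200/2760 = 0.211 V.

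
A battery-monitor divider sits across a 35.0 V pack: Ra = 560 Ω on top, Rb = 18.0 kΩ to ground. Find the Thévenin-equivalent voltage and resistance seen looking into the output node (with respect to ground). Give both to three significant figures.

V_th = 33.9 V, R_th = 543 Ω

V_th is the open-circuit tap voltage: 35.0 × 18000/(560 + 18000) = 33.9 V.
With the supply zeroed, Ra and Rb appear in parallel from the tap: R_th = Ra‖Rb = (560 × 18000)/18560 = 543 Ω.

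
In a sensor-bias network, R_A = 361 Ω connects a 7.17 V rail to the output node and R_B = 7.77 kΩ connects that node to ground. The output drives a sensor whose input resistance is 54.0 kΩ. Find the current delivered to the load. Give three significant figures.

I_L ≈ 0.126 mA

R_B‖R_L = 6793 Ω; V_out = 7.17 × 6793/7154 = 6.808 V.
I_L = V_out / R_L = 6.808 / 54.0 kΩ = 0.126 mA.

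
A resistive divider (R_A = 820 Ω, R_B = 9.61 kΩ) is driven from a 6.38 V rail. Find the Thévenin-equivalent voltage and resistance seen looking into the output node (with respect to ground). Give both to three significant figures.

V_th = 5.88 V, R_th = 756 Ω

V_th is the open-circuit tap voltage: 6.38 × 9610/(820 + 9610) = 5.88 V.
With the supply zeroed, R_A and R_B appear in parallel from the tap: R_th = R_A‖R_B = (820 × 9610)/10430 = 756 Ω.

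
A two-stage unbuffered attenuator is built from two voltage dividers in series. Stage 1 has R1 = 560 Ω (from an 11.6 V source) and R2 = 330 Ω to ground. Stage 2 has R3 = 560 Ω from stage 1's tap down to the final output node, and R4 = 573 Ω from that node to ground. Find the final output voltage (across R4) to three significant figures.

V_out ≈ 1.84 V

Stage 2 presents R3+R4 = 1133 Ω as a load on stage 1's tap.
Stage 1's lower leg becomes R2‖(R3+R4) = 255.6 Ω, so V_mid = 11.6 × 255.6/815.6 = 3.635 V.
Stage 2 is itself unloaded: V_out = V_mid × R4/(R3+R4) = 3.635 × 573/1133 = 1.84 V.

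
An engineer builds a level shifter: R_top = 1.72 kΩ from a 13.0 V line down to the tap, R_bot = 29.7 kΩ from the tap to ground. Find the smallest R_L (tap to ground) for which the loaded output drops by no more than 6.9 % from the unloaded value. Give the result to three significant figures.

R_L(min) ≈ 21.9 kΩ

Output resistance R_th = R_top‖R_bot = (1.72 × 29.7)/31.42 = 1.626 kΩ.
The fractional drop is R_th/(R_th + R_L); requiring this ≤ 0.0690 gives R_L ≥ R_th(1/0.0690 − 1) = 1.626 × 13.49 = 21.9 kΩ.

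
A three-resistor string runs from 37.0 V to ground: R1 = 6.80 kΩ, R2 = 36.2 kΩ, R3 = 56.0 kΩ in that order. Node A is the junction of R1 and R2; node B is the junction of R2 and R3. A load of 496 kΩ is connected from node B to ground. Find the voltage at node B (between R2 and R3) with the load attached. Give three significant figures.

At node B, R3 is in parallel with the load: R3‖R_L = 50.32 kΩ.
Below node A the resistance is R2 + (R3‖R_L) = 86.52 kΩ, so V_A = 37.0 × 86.52/93.32 = 34.30 V.
Then V_B = V_A × (R3‖R_L)/(R2 + R3‖R_L) = 34.30 × 50.32/86.52 = 20.0 V.

V ≈ 20.0 V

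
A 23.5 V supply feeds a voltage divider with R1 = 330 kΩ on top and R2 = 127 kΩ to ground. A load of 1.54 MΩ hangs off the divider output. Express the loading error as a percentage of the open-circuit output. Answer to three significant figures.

The divider's output (Thévenin) resistance is R1‖R2 = 91.71 kΩ.
Fractional drop under load = R_th/(R_th + R_L) = 91.71 / (91.71 + 1540) = 0.05620.
So the output falls by 5.62 %.

5.62 %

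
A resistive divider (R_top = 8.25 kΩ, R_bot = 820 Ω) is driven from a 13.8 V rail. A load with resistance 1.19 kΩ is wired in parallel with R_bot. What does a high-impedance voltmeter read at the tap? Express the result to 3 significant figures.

The load sits in parallel with R_bot: R_bot‖R_L = (820 × 1190) / (820 + 1190) = 485.5 Ω.
V_out = 13.8 × 485.5 / (8250 + 485.5) = 13.8 × 485.5/8735 = 0.767 V.

V_out ≈ 0.767 V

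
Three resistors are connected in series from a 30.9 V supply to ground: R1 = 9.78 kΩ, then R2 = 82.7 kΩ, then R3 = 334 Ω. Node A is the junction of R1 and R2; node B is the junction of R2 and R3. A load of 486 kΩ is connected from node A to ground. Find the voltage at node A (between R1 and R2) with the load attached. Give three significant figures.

V ≈ 27.2 V

Below node A the series string R2+R3 = 83030 Ω sits in parallel with the 486000 Ω load: 70920 Ω.
V_A = 30.9 × 70920/(9780 + 70920) = 27.2 V.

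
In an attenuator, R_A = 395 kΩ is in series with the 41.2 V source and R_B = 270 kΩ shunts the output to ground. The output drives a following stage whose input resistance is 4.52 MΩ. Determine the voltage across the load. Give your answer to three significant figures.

The load sits in parallel with R_B: R_B‖R_L = (270 × 4520) / (270 + 4520) = 254.8 kΩ.
V_out = 41.2 × 254.8 / (395 + 254.8) = 41.2 × 254.8/649.8 = 16.2 V.

V_out ≈ 16.2 V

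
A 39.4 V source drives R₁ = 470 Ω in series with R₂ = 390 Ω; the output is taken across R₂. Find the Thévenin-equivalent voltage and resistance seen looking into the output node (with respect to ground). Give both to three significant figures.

V_th = 17.9 V, R_th = 213 Ω

V_th is the open-circuit tap voltage: 39.4 × 390/(470 + 390) = 17.9 V.
With the supply zeroed, R₁ and R₂ appear in parallel from the tap: R_th = R₁‖R₂ = (470 × 390)/860.0 = 213 Ω.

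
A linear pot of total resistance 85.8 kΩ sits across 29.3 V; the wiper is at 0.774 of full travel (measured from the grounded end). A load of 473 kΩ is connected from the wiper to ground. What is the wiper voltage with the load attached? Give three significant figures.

V ≈ 22.0 V

The wiper splits the pot into (1−α)R = 19.39 kΩ above and αR = 66.41 kΩ below.
Lower section ‖ load = 58.23 kΩ.
V_wiper = 29.3 × 58.23/(19.39 + 58.23) = 22.0 V.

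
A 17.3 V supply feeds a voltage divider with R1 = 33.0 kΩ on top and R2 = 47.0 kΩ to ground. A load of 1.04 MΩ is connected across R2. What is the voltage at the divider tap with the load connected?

V_out ≈ 9.98 V

The load sits in parallel with R2: R2‖R_L = (47.0 × 1040) / (47.0 + 1040) = 44.97 kΩ.
V_out = 17.3 × 44.97 / (33.0 + 44.97) = 17.3 × 44.97/77.97 = 9.98 V.
(Unloaded it would have been 10.2 V.)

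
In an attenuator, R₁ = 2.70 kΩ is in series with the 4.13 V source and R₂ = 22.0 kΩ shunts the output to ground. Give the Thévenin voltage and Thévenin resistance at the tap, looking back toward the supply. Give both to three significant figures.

V_th = 3.68 V, R_th = 2.40 kΩ

V_th is the open-circuit tap voltage: 4.13 × 22.0/(2.70 + 22.0) = 3.68 V.
With the supply zeroed, R₁ and R₂ appear in parallel from the tap: R_th = R₁‖R₂ = (2.70 × 22.0)/24.70 = 2.40 kΩ.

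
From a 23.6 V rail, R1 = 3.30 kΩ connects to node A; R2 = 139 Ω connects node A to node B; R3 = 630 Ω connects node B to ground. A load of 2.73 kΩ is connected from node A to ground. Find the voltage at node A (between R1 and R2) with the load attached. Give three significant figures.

Below node A the series string R2+R3 = 769.0 Ω sits in parallel with the 2730 Ω load: 600.0 Ω.
V_A = 23.6 × 600.0/(3300 + 600.0) = 3.63 V.

V ≈ 3.63 V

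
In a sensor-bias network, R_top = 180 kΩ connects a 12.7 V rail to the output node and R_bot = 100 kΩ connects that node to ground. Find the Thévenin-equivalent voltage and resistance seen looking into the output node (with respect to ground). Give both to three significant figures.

V_th is the open-circuit tap voltage: 12.7 × 100/(180 + 100) = 4.54 V.
With the supply zeroed, R_top and R_bot appear in parallel from the tap: R_th = R_top‖R_bot = (180 × 100)/280.0 = 64.3 kΩ.

V_th = 4.54 V, R_th = 64.3 kΩ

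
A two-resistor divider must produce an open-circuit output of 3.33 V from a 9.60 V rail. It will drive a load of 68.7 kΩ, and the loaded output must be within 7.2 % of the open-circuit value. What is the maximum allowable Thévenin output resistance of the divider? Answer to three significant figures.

Loading drop = R_th/(R_th + R_L) ≤ 0.0720, so R_th ≤ R_L · ε/(1−ε) = 68.7 kΩ × 0.0720/0.9280 = 5.33 kΩ.

R_th ≤ 5.33 kΩ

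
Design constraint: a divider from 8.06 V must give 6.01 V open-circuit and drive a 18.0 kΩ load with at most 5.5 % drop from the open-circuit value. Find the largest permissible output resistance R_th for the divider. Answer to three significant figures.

Loading drop = R_th/(R_th + R_L) ≤ 0.0550, so R_th ≤ R_L · ε/(1−ε) = 18.0 kΩ × 0.0550/0.9450 = 1.05 kΩ.

R_th ≤ 1.05 kΩ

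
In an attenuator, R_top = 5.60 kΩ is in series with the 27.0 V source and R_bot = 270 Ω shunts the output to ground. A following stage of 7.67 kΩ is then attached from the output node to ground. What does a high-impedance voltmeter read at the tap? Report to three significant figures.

V_out ≈ 1.20 V

The load sits in parallel with R_bot: R_bot‖R_L = (270 × 7670) / (270 + 7670) = 260.8 Ω.
V_out = 27.0 × 260.8 / (5600 + 260.8) = 27.0 × 260.8/5861 = 1.20 V.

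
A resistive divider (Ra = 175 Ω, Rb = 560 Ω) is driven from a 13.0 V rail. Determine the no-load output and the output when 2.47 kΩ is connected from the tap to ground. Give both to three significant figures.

Unloaded: 9.90 V; loaded: 9.40 V

Open-circuit: V = 13.0 × 560/(175 + 560) = 9.90 V.
With the load, Rb becomes Rb‖R_L = 456.5 Ω, so V = 13.0 × 456.5/631.5 = 9.40 V.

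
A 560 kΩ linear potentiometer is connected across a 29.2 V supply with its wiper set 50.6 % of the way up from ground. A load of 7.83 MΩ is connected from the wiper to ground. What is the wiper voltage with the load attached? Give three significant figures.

The wiper splits the pot into (1−α)R = 276.6 kΩ above and αR = 283.4 kΩ below.
Lower section ‖ load = 273.5 kΩ.
V_wiper = 29.2 × 273.5/(276.6 + 273.5) = 14.5 V.

V ≈ 14.5 V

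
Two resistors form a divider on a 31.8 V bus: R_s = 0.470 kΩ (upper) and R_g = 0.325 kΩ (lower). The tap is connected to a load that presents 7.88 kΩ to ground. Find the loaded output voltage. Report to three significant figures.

V_out ≈ 12.7 V

The load sits in parallel with R_g: R_g‖R_L = (325 × 7880) / (325 + 7880) = 312.1 Ω.
V_out = 31.8 × 312.1 / (470 + 312.1) = 31.8 × 312.1/782.1 = 12.7 V.
(Unloaded it would have been 13.0 V.)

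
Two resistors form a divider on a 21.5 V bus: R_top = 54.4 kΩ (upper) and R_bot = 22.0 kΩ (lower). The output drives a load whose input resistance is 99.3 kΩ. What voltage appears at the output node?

V_out ≈ 5.35 V

The load sits in parallel with R_bot: R_bot‖R_L = (22.0 × 99.3) / (22.0 + 99.3) = 18.01 kΩ.
V_out = 21.5 × 18.01 / (54.4 + 18.01) = 21.5 × 18.01/72.41 = 5.35 V.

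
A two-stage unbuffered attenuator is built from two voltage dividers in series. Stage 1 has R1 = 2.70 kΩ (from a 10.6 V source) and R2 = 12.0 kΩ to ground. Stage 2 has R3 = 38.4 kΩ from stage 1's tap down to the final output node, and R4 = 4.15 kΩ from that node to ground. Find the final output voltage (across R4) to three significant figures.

V_out ≈ 0.802 V

Stage 2 presents R3+R4 = 42.55 kΩ as a load on stage 1's tap.
Stage 1's lower leg becomes R2‖(R3+R4) = 9.360 kΩ, so V_mid = 10.6 × 9.360/12.06 = 8.227 V.
Stage 2 is itself unloaded: V_out = V_mid × R4/(R3+R4) = 8.227 × 4.15/42.55 = 0.802 V.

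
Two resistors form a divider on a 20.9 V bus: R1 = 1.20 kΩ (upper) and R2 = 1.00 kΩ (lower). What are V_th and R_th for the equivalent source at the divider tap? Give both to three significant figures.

V_th is the open-circuit tap voltage: 20.9 × 1.00/(1.20 + 1.00) = 9.50 V.
With the supply zeroed, R1 and R2 appear in parallel from the tap: R_th = R1‖R2 = (1.20 × 1.00)/2.200 = 545 Ω.

V_th = 9.50 V, R_th = 545 Ω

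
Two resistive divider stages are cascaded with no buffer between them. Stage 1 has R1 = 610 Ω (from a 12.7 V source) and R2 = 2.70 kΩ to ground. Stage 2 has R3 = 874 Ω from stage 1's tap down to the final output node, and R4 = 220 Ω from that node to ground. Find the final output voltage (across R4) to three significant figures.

Stage 2 presents R3+R4 = 1094 Ω as a load on stage 1's tap.
Stage 1's lower leg becomes R2‖(R3+R4) = 778.5 Ω, so V_mid = 12.7 × 778.5/1389 = 7.121 V.
Stage 2 is itself unloaded: V_out = V_mid × R4/(R3+R4) = 7.121 × 220/1094 = 1.43 V.

V_out ≈ 1.43 V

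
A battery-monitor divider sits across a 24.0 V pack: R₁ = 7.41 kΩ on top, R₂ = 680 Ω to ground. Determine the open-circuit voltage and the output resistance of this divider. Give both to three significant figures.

V_th is the open-circuit tap voltage: 24.0 × 680/(7410 + 680) = 2.02 V.
With the supply zeroed, R₁ and R₂ appear in parallel from the tap: R_th = R₁‖R₂ = (7410 × 680)/8090 = 623 Ω.

V_th = 2.02 V, R_th = 623 Ω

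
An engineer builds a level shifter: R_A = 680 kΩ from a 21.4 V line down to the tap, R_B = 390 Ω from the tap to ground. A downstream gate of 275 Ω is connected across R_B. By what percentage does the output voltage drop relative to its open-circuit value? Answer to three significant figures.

The divider's output (Thévenin) resistance is R_A‖R_B = 389.8 Ω.
Fractional drop under load = R_th/(R_th + R_L) = 389.8 / (389.8 + 275) = 0.5863.
So the output falls by 58.6 %.

58.6 %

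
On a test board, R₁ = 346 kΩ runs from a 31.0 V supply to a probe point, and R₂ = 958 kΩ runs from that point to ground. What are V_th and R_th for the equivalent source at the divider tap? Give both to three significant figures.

V_th is the open-circuit tap voltage: 31.0 × 958/(346 + 958) = 22.8 V.
With the supply zeroed, R₁ and R₂ appear in parallel from the tap: R_th = R₁‖R₂ = (346 × 958)/1304 = 254 kΩ.

V_th = 22.8 V, R_th = 254 kΩ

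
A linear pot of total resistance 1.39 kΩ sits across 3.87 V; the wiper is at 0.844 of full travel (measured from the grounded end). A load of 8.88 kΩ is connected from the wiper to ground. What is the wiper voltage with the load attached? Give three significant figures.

The wiper splits the pot into (1−α)R = 216.8 Ω above and αR = 1173 Ω below.
Lower section ‖ load = 1036 Ω.
V_wiper = 3.87 × 1036/(216.8 + 1036) = 3.20 V.

V ≈ 3.20 V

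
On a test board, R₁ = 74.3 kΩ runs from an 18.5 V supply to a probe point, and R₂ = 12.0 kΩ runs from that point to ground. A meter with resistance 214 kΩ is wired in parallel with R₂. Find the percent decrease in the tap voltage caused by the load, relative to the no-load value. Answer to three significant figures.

4.61 %

The divider's output (Thévenin) resistance is R₁‖R₂ = 10.33 kΩ.
Fractional drop under load = R_th/(R_th + R_L) = 10.33 / (10.33 + 214) = 0.04605.
So the output falls by 4.61 %.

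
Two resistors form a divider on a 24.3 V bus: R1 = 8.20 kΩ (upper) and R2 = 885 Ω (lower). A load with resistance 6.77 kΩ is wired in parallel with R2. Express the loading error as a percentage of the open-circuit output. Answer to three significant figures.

The divider's output (Thévenin) resistance is R1‖R2 = 798.8 Ω.
Fractional drop under load = R_th/(R_th + R_L) = 798.8 / (798.8 + 6770) = 0.1055.
So the output falls by 10.6 %.

10.6 %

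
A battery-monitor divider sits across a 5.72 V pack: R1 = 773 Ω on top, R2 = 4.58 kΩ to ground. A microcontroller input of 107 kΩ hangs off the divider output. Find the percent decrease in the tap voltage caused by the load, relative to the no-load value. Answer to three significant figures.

0.614 %

The divider's output (Thévenin) resistance is R1‖R2 = 661.4 Ω.
Fractional drop under load = R_th/(R_th + R_L) = 661.4 / (661.4 + 107000) = 0.006143.
So the output falls by 0.614 %.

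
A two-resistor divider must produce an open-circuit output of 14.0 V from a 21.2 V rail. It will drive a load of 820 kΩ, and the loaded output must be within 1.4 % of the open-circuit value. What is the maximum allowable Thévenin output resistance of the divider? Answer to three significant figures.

Loading drop = R_th/(R_th + R_L) ≤ 0.0140, so R_th ≤ R_L · ε/(1−ε) = 820 kΩ × 0.0140/0.9860 = 11.6 kΩ.

R_th ≤ 11.6 kΩ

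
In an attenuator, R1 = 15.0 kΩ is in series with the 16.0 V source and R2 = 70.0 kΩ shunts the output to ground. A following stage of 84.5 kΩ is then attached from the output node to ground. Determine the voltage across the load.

The load sits in parallel with R2: R2‖R_L = (70.0 × 84.5) / (70.0 + 84.5) = 38.28 kΩ.
V_out = 16.0 × 38.28 / (15.0 + 38.28) = 16.0 × 38.28/53.28 = 11.5 V.
(Unloaded it would have been 13.2 V.)

V_out ≈ 11.5 V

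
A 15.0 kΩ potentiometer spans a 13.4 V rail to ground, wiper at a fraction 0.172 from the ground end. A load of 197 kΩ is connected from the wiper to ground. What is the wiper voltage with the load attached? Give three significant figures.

The wiper splits the pot into (1−α)R = 12.42 kΩ above and αR = 2.580 kΩ below.
Lower section ‖ load = 2.547 kΩ.
V_wiper = 13.4 × 2.547/(12.42 + 2.547) = 2.28 V.

V ≈ 2.28 V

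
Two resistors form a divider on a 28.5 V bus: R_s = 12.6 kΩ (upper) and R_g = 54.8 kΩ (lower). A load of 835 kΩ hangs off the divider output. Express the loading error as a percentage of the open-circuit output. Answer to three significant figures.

1.21 %

The divider's output (Thévenin) resistance is R_s‖R_g = 10.24 kΩ.
Fractional drop under load = R_th/(R_th + R_L) = 10.24 / (10.24 + 835) = 0.01212.
So the output falls by 1.21 %.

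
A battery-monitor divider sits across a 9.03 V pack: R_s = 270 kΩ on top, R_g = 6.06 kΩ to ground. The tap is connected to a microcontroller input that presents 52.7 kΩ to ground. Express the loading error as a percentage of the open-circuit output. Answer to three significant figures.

Unloaded V = 9.03 × 6.06/276.1 = 0.19822 V.
Loaded: R_g‖R_L = 5.435 kΩ, giving V = 9.03 × 5.435/275.4 = 0.17818 V.
Drop = (0.19822 − 0.17818) / 0.19822 = 10.1 %.

10.1 %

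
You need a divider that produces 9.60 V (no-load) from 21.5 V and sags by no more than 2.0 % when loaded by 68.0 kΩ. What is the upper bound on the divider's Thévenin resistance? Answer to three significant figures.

R_th ≤ 1.39 kΩ

Loading drop = R_th/(R_th + R_L) ≤ 0.0200, so R_th ≤ R_L · ε/(1−ε) = 68.0 kΩ × 0.0200/0.9800 = 1.39 kΩ.
(Any R1, R2 with R2/(R1+R2) = 0.447 and R1‖R2 ≤ 1.39 kΩ will meet the spec.)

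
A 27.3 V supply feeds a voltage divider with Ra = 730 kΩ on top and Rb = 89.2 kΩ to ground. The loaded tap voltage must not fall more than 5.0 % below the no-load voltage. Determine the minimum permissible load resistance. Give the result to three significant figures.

R_L(min) ≈ 1.51 MΩ

Output resistance R_th = Ra‖Rb = (730 × 89.2)/819.2 = 79.49 kΩ.
The fractional drop is R_th/(R_th + R_L); requiring this ≤ 0.0500 gives R_L ≥ R_th(1/0.0500 − 1) = 79.49 × 19.00 = 1.51 MΩ.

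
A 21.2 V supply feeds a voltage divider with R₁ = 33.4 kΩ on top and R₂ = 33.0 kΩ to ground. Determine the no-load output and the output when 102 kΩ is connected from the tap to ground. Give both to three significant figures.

Unloaded: 10.5 V; loaded: 9.06 V

Open-circuit: V = 21.2 × 33.0/(33.4 + 33.0) = 10.5 V.
With the load, R₂ becomes R₂‖R_L = 24.93 kΩ, so V = 21.2 × 24.93/58.33 = 9.06 V.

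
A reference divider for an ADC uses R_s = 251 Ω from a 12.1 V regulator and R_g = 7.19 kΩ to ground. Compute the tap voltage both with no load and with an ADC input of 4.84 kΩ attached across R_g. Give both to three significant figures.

Open-circuit: V = 12.1 × 7190/(251 + 7190) = 11.7 V.
With the load, R_g becomes R_g‖R_L = 2893 Ω, so V = 12.1 × 2893/3144 = 11.1 V.

Unloaded: 11.7 V; loaded: 11.1 V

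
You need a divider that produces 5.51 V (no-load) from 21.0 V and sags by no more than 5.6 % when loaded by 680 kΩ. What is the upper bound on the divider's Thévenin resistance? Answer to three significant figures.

R_th ≤ 40.3 kΩ

Loading drop = R_th/(R_th + R_L) ≤ 0.0560, so R_th ≤ R_L · ε/(1−ε) = 680 kΩ × 0.0560/0.9440 = 40.3 kΩ.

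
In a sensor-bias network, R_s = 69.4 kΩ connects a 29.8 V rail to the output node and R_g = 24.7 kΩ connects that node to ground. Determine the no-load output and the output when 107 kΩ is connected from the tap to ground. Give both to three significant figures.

Unloaded: 7.82 V; loaded: 6.68 V

Open-circuit: V = 29.8 × 24.7/(69.4 + 24.7) = 7.82 V.
With the load, R_g becomes R_g‖R_L = 20.07 kΩ, so V = 29.8 × 20.07/89.47 = 6.68 V.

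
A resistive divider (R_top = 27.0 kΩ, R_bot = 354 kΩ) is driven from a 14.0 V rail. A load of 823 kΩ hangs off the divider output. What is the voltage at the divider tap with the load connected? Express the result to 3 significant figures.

V_out ≈ 12.6 V

The load sits in parallel with R_bot: R_bot‖R_L = (354 × 823) / (354 + 823) = 247.5 kΩ.
V_out = 14.0 × 247.5 / (27.0 + 247.5) = 14.0 × 247.5/274.5 = 12.6 V.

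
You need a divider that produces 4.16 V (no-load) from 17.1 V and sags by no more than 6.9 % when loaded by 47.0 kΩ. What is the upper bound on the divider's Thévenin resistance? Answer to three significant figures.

Loading drop = R_th/(R_th + R_L) ≤ 0.0690, so R_th ≤ R_L · ε/(1−ε) = 47.0 kΩ × 0.0690/0.9310 = 3.48 kΩ.

R_th ≤ 3.48 kΩ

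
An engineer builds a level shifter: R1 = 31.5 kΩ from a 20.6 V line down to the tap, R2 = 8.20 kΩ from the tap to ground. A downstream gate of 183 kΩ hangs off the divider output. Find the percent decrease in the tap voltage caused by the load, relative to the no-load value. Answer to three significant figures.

3.43 %

The divider's output (Thévenin) resistance is R1‖R2 = 6.506 kΩ.
Fractional drop under load = R_th/(R_th + R_L) = 6.506 / (6.506 + 183) = 0.03433.
So the output falls by 3.43 %.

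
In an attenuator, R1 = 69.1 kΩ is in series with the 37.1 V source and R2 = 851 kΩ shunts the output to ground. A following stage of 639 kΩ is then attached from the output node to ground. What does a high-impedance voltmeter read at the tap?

V_out ≈ 31.2 V

The load sits in parallel with R2: R2‖R_L = (851 × 639) / (851 + 639) = 365.0 kΩ.
V_out = 37.1 × 365.0 / (69.1 + 365.0) = 37.1 × 365.0/434.1 = 31.2 V.
(Unloaded it would have been 34.3 V.)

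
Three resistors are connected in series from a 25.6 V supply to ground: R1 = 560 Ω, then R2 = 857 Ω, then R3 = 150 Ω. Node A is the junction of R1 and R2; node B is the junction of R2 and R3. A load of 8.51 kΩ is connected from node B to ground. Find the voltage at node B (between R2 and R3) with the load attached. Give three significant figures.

At node B, R3 is in parallel with the load: R3‖R_L = 147.4 Ω.
Below node A the resistance is R2 + (R3‖R_L) = 1004 Ω, so V_A = 25.6 × 1004/1564 = 16.44 V.
Then V_B = V_A × (R3‖R_L)/(R2 + R3‖R_L) = 16.44 × 147.4/1004 = 2.41 V.

V ≈ 2.41 V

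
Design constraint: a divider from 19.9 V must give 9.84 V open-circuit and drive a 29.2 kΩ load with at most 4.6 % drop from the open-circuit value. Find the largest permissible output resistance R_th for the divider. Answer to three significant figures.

R_th ≤ 1.41 kΩ

Loading drop = R_th/(R_th + R_L) ≤ 0.0460, so R_th ≤ R_L · ε/(1−ε) = 29.2 kΩ × 0.0460/0.9540 = 1.41 kΩ.
(Any R1, R2 with R2/(R1+R2) = 0.494 and R1‖R2 ≤ 1.41 kΩ will meet the spec.)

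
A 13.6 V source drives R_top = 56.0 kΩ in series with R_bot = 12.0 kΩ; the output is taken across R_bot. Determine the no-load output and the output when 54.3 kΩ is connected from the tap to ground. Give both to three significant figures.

Unloaded: 2.40 V; loaded: 2.03 V

Open-circuit: V = 13.6 × 12.0/(56.0 + 12.0) = 2.40 V.
With the load, R_bot becomes R_bot‖R_L = 9.828 kΩ, so V = 13.6 × 9.828/65.83 = 2.03 V.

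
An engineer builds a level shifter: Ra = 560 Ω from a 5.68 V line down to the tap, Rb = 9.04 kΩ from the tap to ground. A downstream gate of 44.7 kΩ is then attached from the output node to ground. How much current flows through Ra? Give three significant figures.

Rb‖R_L = 7519 Ω, so the source sees Ra + Rb‖R_L = 8079 Ω.
I = 5.68 V / 8079 Ω = 0.703 mA.

I ≈ 0.703 mA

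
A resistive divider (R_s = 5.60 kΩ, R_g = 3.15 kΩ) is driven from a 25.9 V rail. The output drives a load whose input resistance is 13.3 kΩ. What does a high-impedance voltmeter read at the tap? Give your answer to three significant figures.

V_out ≈ 8.10 V

The load sits in parallel with R_g: R_g‖R_L = (3.15 × 13.3) / (3.15 + 13.3) = 2.547 kΩ.
V_out = 25.9 × 2.547 / (5.60 + 2.547) = 25.9 × 2.547/8.147 = 8.10 V.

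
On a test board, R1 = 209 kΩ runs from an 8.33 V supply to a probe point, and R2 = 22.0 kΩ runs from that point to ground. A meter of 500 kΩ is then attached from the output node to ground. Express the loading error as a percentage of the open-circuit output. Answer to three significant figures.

The divider's output (Thévenin) resistance is R1‖R2 = 19.90 kΩ.
Fractional drop under load = R_th/(R_th + R_L) = 19.90 / (19.90 + 500) = 0.03829.
So the output falls by 3.83 %.

3.83 %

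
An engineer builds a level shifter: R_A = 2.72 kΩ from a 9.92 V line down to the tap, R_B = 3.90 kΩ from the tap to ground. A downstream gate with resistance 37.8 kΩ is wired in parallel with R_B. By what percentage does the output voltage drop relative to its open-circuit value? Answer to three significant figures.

4.07 %

The divider's output (Thévenin) resistance is R_A‖R_B = 1.602 kΩ.
Fractional drop under load = R_th/(R_th + R_L) = 1.602 / (1.602 + 37.8) = 0.04067.
So the output falls by 4.07 %.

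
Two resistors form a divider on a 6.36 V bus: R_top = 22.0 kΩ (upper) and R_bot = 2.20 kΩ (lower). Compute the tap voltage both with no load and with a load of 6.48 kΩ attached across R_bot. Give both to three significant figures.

Open-circuit: V = 6.36 × 2.20/(22.0 + 2.20) = 0.578 V.
With the load, R_bot becomes R_bot‖R_L = 1.642 kΩ, so V = 6.36 × 1.642/23.64 = 0.442 V.

Unloaded: 0.578 V; loaded: 0.442 V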